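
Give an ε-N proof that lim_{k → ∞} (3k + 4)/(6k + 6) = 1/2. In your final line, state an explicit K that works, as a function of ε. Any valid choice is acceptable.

Let ε > 0. For k ≥ 1, |(3k + 4)/(6k + 6) − (1/2)| = |6|/(6(6k + 6)) = 6/(6(6k + 6)).
Since 6k + 6 ≥ 6k for k ≥ 1, this is ≤ 6/(6·6k) = (1/6)/k.
So |(3k + 4)/(6k + 6) − (1/2)| < ε whenever k > (1/6)/ε.
Take K = (1/6)/ε. If k > K then |(3k + 4)/(6k + 6) − (1/2)| ≤ (1/6)/k < ε.

K = (1/6)/ε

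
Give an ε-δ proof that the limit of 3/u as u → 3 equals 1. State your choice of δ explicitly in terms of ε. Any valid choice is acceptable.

δ = min(3/2, (3/2)ε)

Let ε > 0. We seek δ > 0 such that 0 < |u − 3| < δ implies |3/u − 1| < ε.
|3/u − 1| = 3·|3 − u|/(3·|u|) = 3|u − 3|/(3|u|).
Require δ ≤ 3/2 so that |u| > 3 − 3/2 = 3/2, hence 3|u| > 9/2.
Then |3/u − 1| < 3|u − 3|/(9/2), which is < ε when |u − 3| < (3/2)ε.
Take δ = min(3/2, (3/2)ε). Then 0 < |u − 3| < δ gives both |u − 3| < 3/2 and |u − 3| < (3/2)ε, so |3/u − 1| < ε.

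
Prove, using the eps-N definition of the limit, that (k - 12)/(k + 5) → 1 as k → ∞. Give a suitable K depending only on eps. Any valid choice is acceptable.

K = 17/eps

Suppose eps > 0. For k ≥ 1, |(k - 12)/(k + 5) − 1| = |-17|/((k + 5)) = 17/((k + 5)).
Since k + 5 ≥ k for k ≥ 1, this is ≤ 17/(k) = 17/k.
So |(k - 12)/(k + 5) − 1| < eps whenever k > 17/eps.
Take K = 17/eps. If k > K then |(k - 12)/(k + 5) − 1| ≤ 17/k < eps.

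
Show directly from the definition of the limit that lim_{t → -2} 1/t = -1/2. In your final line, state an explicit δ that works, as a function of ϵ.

Let ϵ > 0 be given. We seek δ > 0 such that 0 < |t + 2| < δ implies |1/t + 1/2| < ϵ.
|1/t + 1/2| = |-2 − t|/(2·|t|) = |t + 2|/(2|t|).
Restrict δ ≤ 1. Then |t + 2| < 1 gives |t| > 1, so 2|t| > 2.
Then |1/t + 1/2| < |t + 2|/2, which is < ϵ when |t + 2| < 2ϵ.
Take δ = min(1, 2ϵ). Then 0 < |t + 2| < δ gives both |t + 2| < 1 and |t + 2| < 2ϵ, so |1/t + 1/2| < ϵ.

δ = min(1, 2ϵ)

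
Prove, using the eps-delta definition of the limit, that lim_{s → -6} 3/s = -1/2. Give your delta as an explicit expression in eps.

Suppose eps > 0. We seek delta > 0 such that 0 < |s + 6| < delta implies |3/s + 1/2| < eps.
|3/s + 1/2| = 3·|-6 − s|/(6·|s|) = 3|s + 6|/(6|s|).
Require delta ≤ 3 so that |s| > 6 − 3 = 3, hence 6|s| > 18.
Then |3/s + 1/2| < 3|s + 6|/18, which is < eps when |s + 6| < 6eps.
Take delta = min(3, 6eps). Then 0 < |s + 6| < delta gives both |s + 6| < 3 and |s + 6| < 6eps, so |3/s + 1/2| < eps.

delta = min(3, 6eps)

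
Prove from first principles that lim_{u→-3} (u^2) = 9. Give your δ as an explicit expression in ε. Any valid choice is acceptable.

Fix ε > 0. We seek δ > 0 with 0 < |u + 3| < δ ⇒ |u^2 − 9| < ε.
Factor: u^2 − 9 = (u + 3)(u - 3), so |u^2 − 9| = |u + 3|·|u - 3|.
Restrict δ ≤ 1. Then |u + 3| < 1 gives |u| < 4, so by the triangle inequality |u - 3| ≤ 4 + 3 = 7.
Hence |u^2 − 9| ≤ 7|u + 3|, which is < ε once |u + 3| < ε/7.
Take δ = min(1, ε/7). If 0 < |u + 3| < δ then both bounds hold and |u^2 − 9| ≤ 7|u + 3| < 7·(ε/7) = ε.

δ = min(1, ε/7)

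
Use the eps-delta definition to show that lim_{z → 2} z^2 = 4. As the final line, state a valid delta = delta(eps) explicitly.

delta = min(1, eps/5)

Fix eps > 0. We seek delta > 0 with 0 < |z − 2| < delta ⇒ |z^2 − 4| < eps.
Factor: z^2 − 4 = (z − 2)(z + 2), so |z^2 − 4| = |z − 2|·|z + 2|.
Impose delta ≤ 1 so that |z| < 3; then |z + 2| ≤ 5.
Hence |z^2 − 4| ≤ 5|z − 2|, which is < eps once |z − 2| < eps/5.
Take delta = min(1, eps/5). If 0 < |z − 2| < delta then both bounds hold and |z^2 − 4| ≤ 5|z − 2| < 5·(eps/5) = eps.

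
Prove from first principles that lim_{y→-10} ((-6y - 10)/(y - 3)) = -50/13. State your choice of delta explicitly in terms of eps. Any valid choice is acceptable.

delta = min(13/2, (169/56)eps)

Fix eps > 0. We want delta > 0 with 0 < |y + 10| < delta ⇒ |(-6y - 10)/(y - 3) + 50/13| < eps.
Combining over a common denominator, (-6y - 10)/(y - 3) + 50/13 = [(-6y - 10)·(-13) − 50·(y - 3)] / [(-13)·(y - 3)] = 28(y + 10) / ((-13)(y - 3)).
So |(-6y - 10)/(y - 3) + 50/13| = 28|y + 10| / (13·|y − 3|).
Restrict delta ≤ 13/2. Then |y + 10| < 13/2 gives |y − 3| = |(y + 10) + (-13)| ≥ 13 − 13/2 = 13/2.
Hence |(-6y - 10)/(y - 3) + 50/13| < 28|y + 10|/(13·(13/2)) = (56/169)|y + 10|, which is < eps once |y + 10| < (169/56)eps.
Take delta = min(13/2, (169/56)eps). Then 0 < |y + 10| < delta forces both bounds, so |(-6y - 10)/(y - 3) + 50/13| < eps.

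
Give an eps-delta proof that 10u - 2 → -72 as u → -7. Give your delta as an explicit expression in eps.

delta = eps/10

Suppose eps > 0. We need delta > 0 so that 0 < |u + 7| < delta implies |(10u - 2) + 72| < eps.
Since (10u - 2) + 72 = 10(u + 7), we have |(10u - 2) + 72| = 10|u + 7|.
So 10|u + 7| < eps exactly when |u + 7| < eps/10.
Choosing delta = eps/10 gives |(10u - 2) + 72| = 10|u + 7| < eps whenever |u + 7| < delta.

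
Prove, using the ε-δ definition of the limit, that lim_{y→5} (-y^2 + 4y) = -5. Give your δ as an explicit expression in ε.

δ = min(1, ε/7)

Suppose ε > 0. We want δ > 0 such that 0 < |y − 5| < δ implies |(-y^2 + 4y) + 5| < ε.
(-y^2 + 4y) + 5 = -y^2 + 4y + 5 = (y − 5)(-y - 1).
So |(-y^2 + 4y) + 5| = |y − 5|·|-y - 1|.
Assume first that |y − 5| < 1, so |y| < 6. Then |-y - 1| ≤ 6 + 1 = 7.
Hence |(-y^2 + 4y) + 5| ≤ 7|y − 5| < ε provided |y − 5| < ε/7.
Choosing δ = min(1, ε/7) ensures both conditions, hence |(-y^2 + 4y) + 5| < ε.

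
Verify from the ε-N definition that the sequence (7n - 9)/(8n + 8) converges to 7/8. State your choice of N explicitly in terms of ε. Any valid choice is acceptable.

N = 2/ε

Let ε > 0. For n ≥ 1, |(7n - 9)/(8n + 8) − (7/8)| = |-128|/(8(8n + 8)) = 128/(8(8n + 8)).
Since 8n + 8 ≥ 8n for n ≥ 1, this is ≤ 128/(8·8n) = 2/n.
So |(7n - 9)/(8n + 8) − (7/8)| < ε whenever n > 2/ε.
Take N = 2/ε. If n > N then |(7n - 9)/(8n + 8) − (7/8)| ≤ 2/n < ε.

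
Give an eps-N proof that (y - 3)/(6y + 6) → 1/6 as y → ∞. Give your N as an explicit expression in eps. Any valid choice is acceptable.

Fix eps > 0. We seek N > 0 such that y > N implies |(y - 3)/(6y + 6) − (1/6)| < eps.
(y - 3)/(6y + 6) − (1/6) = (6(y - 3) − (6y + 6)) / (6(6y + 6)) = -24/(6(6y + 6)).
For y > 0 we have 6y + 6 > 6y, so |(y - 3)/(6y + 6) − (1/6)| = 24/(6(6y + 6)) < 24/(6·6y) = (2/3)/y.
Thus |(y - 3)/(6y + 6) − (1/6)| < eps whenever y > (2/3)/eps.
Take N = (2/3)/eps. If y > N then |(y - 3)/(6y + 6) − (1/6)| < (2/3)/y < eps.

N = (2/3)/eps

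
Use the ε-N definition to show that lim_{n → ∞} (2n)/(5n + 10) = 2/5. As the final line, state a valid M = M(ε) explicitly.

Fix ε > 0. For n ≥ 1, |(2n)/(5n + 10) − (2/5)| = |-20|/(5(5n + 10)) = 20/(5(5n + 10)).
Since 5n + 10 ≥ 5n for n ≥ 1, this is ≤ 20/(5·5n) = (4/5)/n.
So |(2n)/(5n + 10) − (2/5)| < ε whenever n > (4/5)/ε.
Take M = (4/5)/ε. If n > M then |(2n)/(5n + 10) − (2/5)| ≤ (4/5)/n < ε.

M = (4/5)/ε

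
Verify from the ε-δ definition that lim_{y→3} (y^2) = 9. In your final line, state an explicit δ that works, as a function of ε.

δ = min(1, ε/7)

Let ε > 0 be given. We seek δ > 0 with 0 < |y − 3| < δ ⇒ |y^2 − 9| < ε.
Factor: y^2 − 9 = (y − 3)(y + 3), so |y^2 − 9| = |y − 3|·|y + 3|.
Impose δ ≤ 1 so that |y| < 4; then |y + 3| ≤ 7.
Hence |y^2 − 9| ≤ 7|y − 3|, which is < ε once |y − 3| < ε/7.
Take δ = min(1, ε/7). If 0 < |y − 3| < δ then both bounds hold and |y^2 − 9| ≤ 7|y − 3| < 7·(ε/7) = ε.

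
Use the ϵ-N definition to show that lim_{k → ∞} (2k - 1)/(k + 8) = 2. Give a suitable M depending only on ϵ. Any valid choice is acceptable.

M = 17/ϵ

Let ϵ > 0 be given. For k ≥ 1, |(2k - 1)/(k + 8) − 2| = |-17|/((k + 8)) = 17/((k + 8)).
Since k + 8 ≥ k for k ≥ 1, this is ≤ 17/(k) = 17/k.
So |(2k - 1)/(k + 8) − 2| < ϵ whenever k > 17/ϵ.
Take M = 17/ϵ. If k > M then |(2k - 1)/(k + 8) − 2| ≤ 17/k < ϵ.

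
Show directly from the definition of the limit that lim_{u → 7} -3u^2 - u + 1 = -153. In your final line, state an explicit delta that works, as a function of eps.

delta = min(1, eps/46)

Fix eps > 0. We want delta > 0 such that 0 < |u − 7| < delta implies |(-3u^2 - u + 1) + 153| < eps.
(-3u^2 - u + 1) + 153 = -3u^2 - u + 154 = (u − 7)(-3u - 22).
So |(-3u^2 - u + 1) + 153| = |u − 7|·|-3u - 22|.
Require delta ≤ 1. Then |u − 7| < 1 gives |u| < 8, and by the triangle inequality |-3u - 22| ≤ 3·8 + 22 = 46.
Hence |(-3u^2 - u + 1) + 153| ≤ 46|u − 7| < eps provided |u − 7| < eps/46.
Choosing delta = min(1, eps/46) ensures both conditions, hence |(-3u^2 - u + 1) + 153| < eps.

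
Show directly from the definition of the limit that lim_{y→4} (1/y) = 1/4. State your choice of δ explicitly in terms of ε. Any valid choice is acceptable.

Let ε > 0. We seek δ > 0 such that 0 < |y − 4| < δ implies |1/y − (1/4)| < ε.
|1/y − (1/4)| = |4 − y|/(4·|y|) = |y − 4|/(4|y|).
Require δ ≤ 2 so that |y| > 4 − 2 = 2, hence 4|y| > 8.
Then |1/y − (1/4)| < |y − 4|/8, which is < ε when |y − 4| < 8ε.
Take δ = min(2, 8ε). Then 0 < |y − 4| < δ gives both |y − 4| < 2 and |y − 4| < 8ε, so |1/y − (1/4)| < ε.

δ = min(2, 8ε)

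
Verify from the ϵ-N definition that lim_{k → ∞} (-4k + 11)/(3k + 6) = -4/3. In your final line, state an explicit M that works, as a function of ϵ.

M = (19/3)/ϵ

Fix ϵ > 0. For k ≥ 1, |(-4k + 11)/(3k + 6) + 4/3| = |57|/(3(3k + 6)) = 57/(3(3k + 6)).
Since 3k + 6 ≥ 3k for k ≥ 1, this is ≤ 57/(3·3k) = (19/3)/k.
So |(-4k + 11)/(3k + 6) + 4/3| < ϵ whenever k > (19/3)/ϵ.
Take M = (19/3)/ϵ. If k > M then |(-4k + 11)/(3k + 6) + 4/3| ≤ (19/3)/k < ϵ.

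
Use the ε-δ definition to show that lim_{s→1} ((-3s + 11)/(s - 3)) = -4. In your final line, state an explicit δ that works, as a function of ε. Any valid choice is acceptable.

Suppose ε > 0. We want δ > 0 with 0 < |s − 1| < δ ⇒ |(-3s + 11)/(s - 3) + 4| < ε.
Combining over a common denominator, (-3s + 11)/(s - 3) + 4 = [(-3s + 11)·(-2) − 8·(s - 3)] / [(-2)·(s - 3)] = -2(s − 1) / ((-2)(s - 3)).
So |(-3s + 11)/(s - 3) + 4| = 2|s − 1| / (2·|s − 3|).
Restrict δ ≤ 1. Then |s − 1| < 1 gives |s − 3| = |(s − 1) + (-2)| ≥ 2 − 1 = 1.
Hence |(-3s + 11)/(s - 3) + 4| < 2|s − 1|/(2·1) = |s − 1|, which is < ε once |s − 1| < ε.
Take δ = min(1, ε). Then 0 < |s − 1| < δ forces both bounds, so |(-3s + 11)/(s - 3) + 4| < ε.

δ = min(1, ε)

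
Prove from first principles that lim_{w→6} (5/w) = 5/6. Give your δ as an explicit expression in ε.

Let ε > 0 be given. We seek δ > 0 such that 0 < |w − 6| < δ implies |5/w − (5/6)| < ε.
|5/w − (5/6)| = 5·|6 − w|/(6·|w|) = 5|w − 6|/(6|w|).
Require δ ≤ 3 so that |w| > 6 − 3 = 3, hence 6|w| > 18.
Then |5/w − (5/6)| < 5|w − 6|/18, which is < ε when |w − 6| < (18/5)ε.
Take δ = min(3, (18/5)ε). Then 0 < |w − 6| < δ gives both |w − 6| < 3 and |w − 6| < (18/5)ε, so |5/w − (5/6)| < ε.

δ = min(3, (18/5)ε)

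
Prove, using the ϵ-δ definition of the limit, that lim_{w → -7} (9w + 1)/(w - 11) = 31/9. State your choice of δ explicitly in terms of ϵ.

δ = min(9, (81/50)ϵ)

Suppose ϵ > 0. We want δ > 0 with 0 < |w + 7| < δ ⇒ |(9w + 1)/(w - 11) − (31/9)| < ϵ.
Combining over a common denominator, (9w + 1)/(w - 11) − (31/9) = [(9w + 1)·(-18) − (-62)·(w - 11)] / [(-18)·(w - 11)] = -100(w + 7) / ((-18)(w - 11)).
So |(9w + 1)/(w - 11) − (31/9)| = 100|w + 7| / (18·|w − 11|).
Restrict δ ≤ 9. Then |w + 7| < 9 gives |w − 11| = |(w + 7) + (-18)| ≥ 18 − 9 = 9.
Hence |(9w + 1)/(w - 11) − (31/9)| < 100|w + 7|/(18·9) = (50/81)|w + 7|, which is < ϵ once |w + 7| < (81/50)ϵ.
Take δ = min(9, (81/50)ϵ). Then 0 < |w + 7| < δ forces both bounds, so |(9w + 1)/(w - 11) − (31/9)| < ϵ.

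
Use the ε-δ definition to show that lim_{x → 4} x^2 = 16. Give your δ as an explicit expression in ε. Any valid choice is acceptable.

δ = min(1, ε/9)

Suppose ε > 0. We seek δ > 0 with 0 < |x − 4| < δ ⇒ |x^2 − 16| < ε.
Factor: x^2 − 16 = (x − 4)(x + 4), so |x^2 − 16| = |x − 4|·|x + 4|.
Impose δ ≤ 1 so that |x| < 5; then |x + 4| ≤ 9.
Hence |x^2 − 16| ≤ 9|x − 4|, which is < ε once |x − 4| < ε/9.
Take δ = min(1, ε/9). If 0 < |x − 4| < δ then both bounds hold and |x^2 − 16| ≤ 9|x − 4| < 9·(ε/9) = ε.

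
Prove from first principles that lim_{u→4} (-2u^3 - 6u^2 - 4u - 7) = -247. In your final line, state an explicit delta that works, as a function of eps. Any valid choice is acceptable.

Let eps > 0. We want delta > 0 such that 0 < |u − 4| < delta implies |(-2u^3 - 6u^2 - 4u - 7) + 247| < eps.
(-2u^3 - 6u^2 - 4u - 7) + 247 = -2u^3 - 6u^2 - 4u + 240 = (u − 4)(-2u^2 - 14u - 60).
So |(-2u^3 - 6u^2 - 4u - 7) + 247| = |u − 4|·|-2u^2 - 14u - 60|.
Assume first that |u − 4| < 1, so |u| < 5. Then |-2u^2 - 14u - 60| ≤ 2·5^2 + 14·5 + 60 = 180.
Hence |(-2u^3 - 6u^2 - 4u - 7) + 247| ≤ 180|u − 4| < eps provided |u − 4| < eps/180.
Take delta = min(1, eps/180). Then 0 < |u − 4| < delta gives both |u − 4| < 1 and |u − 4| < eps/180, so |(-2u^3 - 6u^2 - 4u - 7) + 247| < eps.

delta = min(1, eps/180)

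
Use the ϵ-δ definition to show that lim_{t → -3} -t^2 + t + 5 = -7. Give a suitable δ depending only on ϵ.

Let ϵ > 0. We want δ > 0 such that 0 < |t + 3| < δ implies |(-t^2 + t + 5) + 7| < ϵ.
(-t^2 + t + 5) + 7 = -t^2 + t + 12 = (t + 3)(-t + 4).
So |(-t^2 + t + 5) + 7| = |t + 3|·|-t + 4|.
Assume first that |t + 3| < 1, so |t| < 4. Then |-t + 4| ≤ 4 + 4 = 8.
Hence |(-t^2 + t + 5) + 7| ≤ 8|t + 3| < ϵ provided |t + 3| < ϵ/8.
Choosing δ = min(1, ϵ/8) ensures both conditions, hence |(-t^2 + t + 5) + 7| < ϵ.

δ = min(1, ϵ/8)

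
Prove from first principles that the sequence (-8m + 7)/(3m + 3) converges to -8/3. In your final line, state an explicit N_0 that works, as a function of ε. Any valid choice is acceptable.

N_0 = 5/ε

Fix ε > 0. For m ≥ 1, |(-8m + 7)/(3m + 3) + 8/3| = |45|/(3(3m + 3)) = 45/(3(3m + 3)).
Since 3m + 3 ≥ 3m for m ≥ 1, this is ≤ 45/(3·3m) = 5/m.
So |(-8m + 7)/(3m + 3) + 8/3| < ε whenever m > 5/ε.
Take N_0 = 5/ε. If m > N_0 then |(-8m + 7)/(3m + 3) + 8/3| ≤ 5/m < ε.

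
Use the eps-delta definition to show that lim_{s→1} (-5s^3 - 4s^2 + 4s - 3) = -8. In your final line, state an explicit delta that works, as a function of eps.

Let eps > 0 be given. We want delta > 0 such that 0 < |s − 1| < delta implies |(-5s^3 - 4s^2 + 4s - 3) + 8| < eps.
(-5s^3 - 4s^2 + 4s - 3) + 8 = -5s^3 - 4s^2 + 4s + 5 = (s − 1)(-5s^2 - 9s - 5).
So |(-5s^3 - 4s^2 + 4s - 3) + 8| = |s − 1|·|-5s^2 - 9s - 5|.
Require delta ≤ 1. Then |s − 1| < 1 gives |s| < 2, and by the triangle inequality |-5s^2 - 9s - 5| ≤ 5·2^2 + 9·2 + 5 = 43.
Hence |(-5s^3 - 4s^2 + 4s - 3) + 8| ≤ 43|s − 1| < eps provided |s − 1| < eps/43.
Take delta = min(1, eps/43). Then 0 < |s − 1| < delta gives both |s − 1| < 1 and |s − 1| < eps/43, so |(-5s^3 - 4s^2 + 4s - 3) + 8| < eps.

delta = min(1, eps/43)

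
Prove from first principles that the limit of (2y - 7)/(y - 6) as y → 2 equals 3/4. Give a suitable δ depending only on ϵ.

Fix ϵ > 0. We want δ > 0 with 0 < |y − 2| < δ ⇒ |(2y - 7)/(y - 6) − (3/4)| < ϵ.
Combining over a common denominator, (2y - 7)/(y - 6) − (3/4) = [(2y - 7)·(-4) − (-3)·(y - 6)] / [(-4)·(y - 6)] = -5(y − 2) / ((-4)(y - 6)).
So |(2y - 7)/(y - 6) − (3/4)| = 5|y − 2| / (4·|y − 6|).
Restrict δ ≤ 2. Then |y − 2| < 2 gives |y − 6| = |(y − 2) + (-4)| ≥ 4 − 2 = 2.
Hence |(2y - 7)/(y - 6) − (3/4)| < 5|y − 2|/(4·2) = (5/8)|y − 2|, which is < ϵ once |y − 2| < (8/5)ϵ.
Take δ = min(2, (8/5)ϵ). Then 0 < |y − 2| < δ forces both bounds, so |(2y - 7)/(y - 6) − (3/4)| < ϵ.

δ = min(2, (8/5)ϵ)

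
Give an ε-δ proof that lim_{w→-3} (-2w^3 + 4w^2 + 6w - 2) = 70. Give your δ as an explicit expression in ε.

Fix ε > 0. We want δ > 0 such that 0 < |w + 3| < δ implies |(-2w^3 + 4w^2 + 6w - 2) − 70| < ε.
(-2w^3 + 4w^2 + 6w - 2) − 70 = -2w^3 + 4w^2 + 6w - 72 = (w + 3)(-2w^2 + 10w - 24).
So |(-2w^3 + 4w^2 + 6w - 2) − 70| = |w + 3|·|-2w^2 + 10w - 24|.
Require δ ≤ 1. Then |w + 3| < 1 gives |w| < 4, and by the triangle inequality |-2w^2 + 10w - 24| ≤ 2·4^2 + 10·4 + 24 = 96.
Hence |(-2w^3 + 4w^2 + 6w - 2) − 70| ≤ 96|w + 3| < ε provided |w + 3| < ε/96.
Take δ = min(1, ε/96). Then 0 < |w + 3| < δ gives both |w + 3| < 1 and |w + 3| < ε/96, so |(-2w^3 + 4w^2 + 6w - 2) − 70| < ε.

δ = min(1, ε/96)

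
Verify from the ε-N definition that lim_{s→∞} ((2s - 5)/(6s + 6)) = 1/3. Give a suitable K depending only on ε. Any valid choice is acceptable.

Let ε > 0 be given. We seek K > 0 such that s > K implies |(2s - 5)/(6s + 6) − (1/3)| < ε.
(2s - 5)/(6s + 6) − (1/3) = (6(2s - 5) − 2(6s + 6)) / (6(6s + 6)) = -42/(6(6s + 6)).
For s > 0 we have 6s + 6 > 6s, so |(2s - 5)/(6s + 6) − (1/3)| = 42/(6(6s + 6)) < 42/(6·6s) = (7/6)/s.
Thus |(2s - 5)/(6s + 6) − (1/3)| < ε whenever s > (7/6)/ε.
Take K = (7/6)/ε. If s > K then |(2s - 5)/(6s + 6) − (1/3)| < (7/6)/s < ε.

K = (7/6)/ε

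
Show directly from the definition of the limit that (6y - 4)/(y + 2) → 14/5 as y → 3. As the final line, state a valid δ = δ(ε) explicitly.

δ = min(5/2, (25/32)ε)

Let ε > 0 be given. We want δ > 0 with 0 < |y − 3| < δ ⇒ |(6y - 4)/(y + 2) − (14/5)| < ε.
Combining over a common denominator, (6y - 4)/(y + 2) − (14/5) = [(6y - 4)·5 − 14·(y + 2)] / [5·(y + 2)] = 16(y − 3) / (5(y + 2)).
So |(6y - 4)/(y + 2) − (14/5)| = 16|y − 3| / (5·|y + 2|).
Restrict δ ≤ 5/2. Then |y − 3| < 5/2 gives |y + 2| = |(y − 3) + 5| ≥ 5 − 5/2 = 5/2.
Hence |(6y - 4)/(y + 2) − (14/5)| < 16|y − 3|/(5·(5/2)) = (32/25)|y − 3|, which is < ε once |y − 3| < (25/32)ε.
Take δ = min(5/2, (25/32)ε). Then 0 < |y − 3| < δ forces both bounds, so |(6y - 4)/(y + 2) − (14/5)| < ε.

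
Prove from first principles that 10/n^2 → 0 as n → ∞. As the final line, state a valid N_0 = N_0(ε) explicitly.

Suppose ε > 0. For n ≥ 1, |10/n^2 − 0| = 10/n^2.
10/n^2 < ε ⇔ n^2 > 10/ε ⇔ n > (10/ε)^{1/2}.
Take N_0 = (10/ε)^{1/2}. Then n > N_0 implies 10/n^2 < ε.

N_0 = (10/ε)^{1/2}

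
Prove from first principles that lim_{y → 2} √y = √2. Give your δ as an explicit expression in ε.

δ = min(2, √2·ε)

Let ε > 0. We want δ > 0 such that 0 < |y − 2| < δ implies |√y − √2| < ε.
Multiplying by the conjugate, |√y − √2| = |y − 2|/(√y + √2).
Restrict δ ≤ 2 so that |y − 2| < 2 forces y > 0, and then √y + √2 > √2.
Hence |√y − √2| < |y − 2|/√2, which is < ε once |y − 2| < √2·ε.
Take δ = min(2, √2·ε). If 0 < |y − 2| < δ then y > 0 and |√y − √2| < |y − 2|/√2 < ε.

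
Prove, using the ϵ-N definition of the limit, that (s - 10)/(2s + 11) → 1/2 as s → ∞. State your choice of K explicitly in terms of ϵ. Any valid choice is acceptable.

K = (31/4)/ϵ

Let ϵ > 0 be given. We seek K > 0 such that s > K implies |(s - 10)/(2s + 11) − (1/2)| < ϵ.
(s - 10)/(2s + 11) − (1/2) = (2(s - 10) − (2s + 11)) / (2(2s + 11)) = -31/(2(2s + 11)).
For s > 0 we have 2s + 11 > 2s, so |(s - 10)/(2s + 11) − (1/2)| = 31/(2(2s + 11)) < 31/(2·2s) = (31/4)/s.
Thus |(s - 10)/(2s + 11) − (1/2)| < ϵ whenever s > (31/4)/ϵ.
Take K = (31/4)/ϵ. If s > K then |(s - 10)/(2s + 11) − (1/2)| < (31/4)/s < ϵ.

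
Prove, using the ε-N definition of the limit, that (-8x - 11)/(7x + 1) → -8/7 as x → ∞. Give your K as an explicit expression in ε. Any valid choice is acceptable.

K = (69/49)/ε

Fix ε > 0. We seek K > 0 such that x > K implies |(-8x - 11)/(7x + 1) + 8/7| < ε.
(-8x - 11)/(7x + 1) + 8/7 = (7(-8x - 11) − (-8)(7x + 1)) / (7(7x + 1)) = -69/(7(7x + 1)).
For x > 0 we have 7x + 1 > 7x, so |(-8x - 11)/(7x + 1) + 8/7| = 69/(7(7x + 1)) < 69/(7·7x) = (69/49)/x.
Thus |(-8x - 11)/(7x + 1) + 8/7| < ε whenever x > (69/49)/ε.
Take K = (69/49)/ε. If x > K then |(-8x - 11)/(7x + 1) + 8/7| < (69/49)/x < ε.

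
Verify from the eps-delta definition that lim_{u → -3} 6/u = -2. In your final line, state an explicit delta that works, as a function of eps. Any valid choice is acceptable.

Suppose eps > 0. We seek delta > 0 such that 0 < |u + 3| < delta implies |6/u + 2| < eps.
|6/u + 2| = 6·|-3 − u|/(3·|u|) = 6|u + 3|/(3|u|).
Restrict delta ≤ 3/2. Then |u + 3| < 3/2 gives |u| > 3/2, so 3|u| > 9/2.
Then |6/u + 2| < 6|u + 3|/(9/2), which is < eps when |u + 3| < (3/4)eps.
Take delta = min(3/2, (3/4)eps). Then 0 < |u + 3| < delta gives both |u + 3| < 3/2 and |u + 3| < (3/4)eps, so |6/u + 2| < eps.

delta = min(3/2, (3/4)eps)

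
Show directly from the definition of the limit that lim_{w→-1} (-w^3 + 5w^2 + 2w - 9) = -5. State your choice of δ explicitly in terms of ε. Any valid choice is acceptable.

δ = min(2, ε/31)

Fix ε > 0. We want δ > 0 such that 0 < |w + 1| < δ implies |(-w^3 + 5w^2 + 2w - 9) + 5| < ε.
(-w^3 + 5w^2 + 2w - 9) + 5 = -w^3 + 5w^2 + 2w - 4 = (w + 1)(-w^2 + 6w - 4).
So |(-w^3 + 5w^2 + 2w - 9) + 5| = |w + 1|·|-w^2 + 6w - 4|.
Require δ ≤ 2. Then |w + 1| < 2 gives |w| < 3, and by the triangle inequality |-w^2 + 6w - 4| ≤ 3^2 + 6·3 + 4 = 31.
Hence |(-w^3 + 5w^2 + 2w - 9) + 5| ≤ 31|w + 1| < ε provided |w + 1| < ε/31.
Choosing δ = min(2, ε/31) ensures both conditions, hence |(-w^3 + 5w^2 + 2w - 9) + 5| < ε.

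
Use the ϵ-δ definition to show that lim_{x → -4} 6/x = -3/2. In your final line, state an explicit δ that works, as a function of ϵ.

δ = min(2, (4/3)ϵ)

Suppose ϵ > 0. We seek δ > 0 such that 0 < |x + 4| < δ implies |6/x + 3/2| < ϵ.
|6/x + 3/2| = 6·|-4 − x|/(4·|x|) = 6|x + 4|/(4|x|).
Require δ ≤ 2 so that |x| > 4 − 2 = 2, hence 4|x| > 8.
Then |6/x + 3/2| < 6|x + 4|/8, which is < ϵ when |x + 4| < (4/3)ϵ.
Take δ = min(2, (4/3)ϵ). Then 0 < |x + 4| < δ gives both |x + 4| < 2 and |x + 4| < (4/3)ϵ, so |6/x + 3/2| < ϵ.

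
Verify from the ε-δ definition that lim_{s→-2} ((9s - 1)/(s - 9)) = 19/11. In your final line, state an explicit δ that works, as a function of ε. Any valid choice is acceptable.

δ = min(11/2, (121/160)ε)

Let ε > 0. We want δ > 0 with 0 < |s + 2| < δ ⇒ |(9s - 1)/(s - 9) − (19/11)| < ε.
Combining over a common denominator, (9s - 1)/(s - 9) − (19/11) = [(9s - 1)·(-11) − (-19)·(s - 9)] / [(-11)·(s - 9)] = -80(s + 2) / ((-11)(s - 9)).
So |(9s - 1)/(s - 9) − (19/11)| = 80|s + 2| / (11·|s − 9|).
Restrict δ ≤ 11/2. Then |s + 2| < 11/2 gives |s − 9| = |(s + 2) + (-11)| ≥ 11 − 11/2 = 11/2.
Hence |(9s - 1)/(s - 9) − (19/11)| < 80|s + 2|/(11·(11/2)) = (160/121)|s + 2|, which is < ε once |s + 2| < (121/160)ε.
Take δ = min(11/2, (121/160)ε). Then 0 < |s + 2| < δ forces both bounds, so |(9s - 1)/(s - 9) − (19/11)| < ε.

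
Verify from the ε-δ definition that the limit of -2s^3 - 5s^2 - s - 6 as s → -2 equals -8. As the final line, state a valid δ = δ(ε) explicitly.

Let ε > 0 be given. We want δ > 0 such that 0 < |s + 2| < δ implies |(-2s^3 - 5s^2 - s - 6) + 8| < ε.
(-2s^3 - 5s^2 - s - 6) + 8 = -2s^3 - 5s^2 - s + 2 = (s + 2)(-2s^2 - s + 1).
So |(-2s^3 - 5s^2 - s - 6) + 8| = |s + 2|·|-2s^2 - s + 1|.
Require δ ≤ 2. Then |s + 2| < 2 gives |s| < 4, and by the triangle inequality |-2s^2 - s + 1| ≤ 2·4^2 + 4 + 1 = 37.
Hence |(-2s^3 - 5s^2 - s - 6) + 8| ≤ 37|s + 2| < ε provided |s + 2| < ε/37.
Take δ = min(2, ε/37). Then 0 < |s + 2| < δ gives both |s + 2| < 2 and |s + 2| < ε/37, so |(-2s^3 - 5s^2 - s - 6) + 8| < ε.

δ = min(2, ε/37)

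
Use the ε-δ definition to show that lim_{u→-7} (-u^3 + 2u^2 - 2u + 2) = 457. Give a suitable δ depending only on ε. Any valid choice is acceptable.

Let ε > 0. We want δ > 0 such that 0 < |u + 7| < δ implies |(-u^3 + 2u^2 - 2u + 2) − 457| < ε.
(-u^3 + 2u^2 - 2u + 2) − 457 = -u^3 + 2u^2 - 2u - 455 = (u + 7)(-u^2 + 9u - 65).
So |(-u^3 + 2u^2 - 2u + 2) − 457| = |u + 7|·|-u^2 + 9u - 65|.
Require δ ≤ 1. Then |u + 7| < 1 gives |u| < 8, and by the triangle inequality |-u^2 + 9u - 65| ≤ 8^2 + 9·8 + 65 = 201.
Hence |(-u^3 + 2u^2 - 2u + 2) − 457| ≤ 201|u + 7| < ε provided |u + 7| < ε/201.
Take δ = min(1, ε/201). Then 0 < |u + 7| < δ gives both |u + 7| < 1 and |u + 7| < ε/201, so |(-u^3 + 2u^2 - 2u + 2) − 457| < ε.

δ = min(1, ε/201)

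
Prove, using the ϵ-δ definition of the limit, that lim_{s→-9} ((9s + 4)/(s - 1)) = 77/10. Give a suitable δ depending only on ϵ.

Let ϵ > 0 be given. We want δ > 0 with 0 < |s + 9| < δ ⇒ |(9s + 4)/(s - 1) − (77/10)| < ϵ.
Combining over a common denominator, (9s + 4)/(s - 1) − (77/10) = [(9s + 4)·(-10) − (-77)·(s - 1)] / [(-10)·(s - 1)] = -13(s + 9) / ((-10)(s - 1)).
So |(9s + 4)/(s - 1) − (77/10)| = 13|s + 9| / (10·|s − 1|).
Restrict δ ≤ 5. Then |s + 9| < 5 gives |s − 1| = |(s + 9) + (-10)| ≥ 10 − 5 = 5.
Hence |(9s + 4)/(s - 1) − (77/10)| < 13|s + 9|/(10·5) = (13/50)|s + 9|, which is < ϵ once |s + 9| < (50/13)ϵ.
Take δ = min(5, (50/13)ϵ). Then 0 < |s + 9| < δ forces both bounds, so |(9s + 4)/(s - 1) − (77/10)| < ϵ.

δ = min(5, (50/13)ϵ)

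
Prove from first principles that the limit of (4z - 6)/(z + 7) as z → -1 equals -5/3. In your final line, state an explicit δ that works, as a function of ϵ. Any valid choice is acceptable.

Let ϵ > 0 be given. We want δ > 0 with 0 < |z + 1| < δ ⇒ |(4z - 6)/(z + 7) + 5/3| < ϵ.
Combining over a common denominator, (4z - 6)/(z + 7) + 5/3 = [(4z - 6)·6 − (-10)·(z + 7)] / [6·(z + 7)] = 34(z + 1) / (6(z + 7)).
So |(4z - 6)/(z + 7) + 5/3| = 34|z + 1| / (6·|z + 7|).
Restrict δ ≤ 3. Then |z + 1| < 3 gives |z + 7| = |(z + 1) + 6| ≥ 6 − 3 = 3.
Hence |(4z - 6)/(z + 7) + 5/3| < 34|z + 1|/(6·3) = (17/9)|z + 1|, which is < ϵ once |z + 1| < (9/17)ϵ.
Take δ = min(3, (9/17)ϵ). Then 0 < |z + 1| < δ forces both bounds, so |(4z - 6)/(z + 7) + 5/3| < ϵ.

δ = min(3, (9/17)ϵ)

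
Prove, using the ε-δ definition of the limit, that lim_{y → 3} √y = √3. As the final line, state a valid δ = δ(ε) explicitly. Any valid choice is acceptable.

δ = min(3, √3·ε)

Suppose ε > 0. We want δ > 0 such that 0 < |y − 3| < δ implies |√y − √3| < ε.
Rationalise: √y − √3 = (y − 3)/(√y + √3), so |√y − √3| = |y − 3|/(√y + √3).
Restrict δ ≤ 3 so that |y − 3| < 3 forces y > 0, and then √y + √3 > √3.
Hence |√y − √3| < |y − 3|/√3, which is < ε once |y − 3| < √3·ε.
Take δ = min(3, √3·ε). If 0 < |y − 3| < δ then y > 0 and |√y − √3| < |y − 3|/√3 < ε.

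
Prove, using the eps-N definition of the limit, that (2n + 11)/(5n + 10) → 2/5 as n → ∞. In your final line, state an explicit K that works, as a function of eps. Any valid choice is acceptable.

K = (7/5)/eps

Let eps > 0 be given. For n ≥ 1, |(2n + 11)/(5n + 10) − (2/5)| = |35|/(5(5n + 10)) = 35/(5(5n + 10)).
Since 5n + 10 ≥ 5n for n ≥ 1, this is ≤ 35/(5·5n) = (7/5)/n.
So |(2n + 11)/(5n + 10) − (2/5)| < eps whenever n > (7/5)/eps.
Take K = (7/5)/eps. If n > K then |(2n + 11)/(5n + 10) − (2/5)| ≤ (7/5)/n < eps.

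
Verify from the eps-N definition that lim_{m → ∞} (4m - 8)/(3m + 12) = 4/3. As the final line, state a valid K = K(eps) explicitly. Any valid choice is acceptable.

Let eps > 0 be given. For m ≥ 1, |(4m - 8)/(3m + 12) − (4/3)| = |-72|/(3(3m + 12)) = 72/(3(3m + 12)).
Since 3m + 12 ≥ 3m for m ≥ 1, this is ≤ 72/(3·3m) = 8/m.
So |(4m - 8)/(3m + 12) − (4/3)| < eps whenever m > 8/eps.
Take K = 8/eps. If m > K then |(4m - 8)/(3m + 12) − (4/3)| ≤ 8/m < eps.

K = 8/eps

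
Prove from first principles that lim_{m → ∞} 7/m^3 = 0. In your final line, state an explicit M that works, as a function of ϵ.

Fix ϵ > 0. For m ≥ 1, |7/m^3 − 0| = 7/m^3.
7/m^3 < ϵ ⇔ m^3 > 7/ϵ ⇔ m > (7/ϵ)^{1/3}.
Take M = (7/ϵ)^{1/3}. Then m > M implies 7/m^3 < ϵ.

M = (7/ϵ)^{1/3}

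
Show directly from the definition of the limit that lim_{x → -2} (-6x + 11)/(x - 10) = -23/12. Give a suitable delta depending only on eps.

delta = min(6, (72/49)eps)

Fix eps > 0. We want delta > 0 with 0 < |x + 2| < delta ⇒ |(-6x + 11)/(x - 10) + 23/12| < eps.
Combining over a common denominator, (-6x + 11)/(x - 10) + 23/12 = [(-6x + 11)·(-12) − 23·(x - 10)] / [(-12)·(x - 10)] = 49(x + 2) / ((-12)(x - 10)).
So |(-6x + 11)/(x - 10) + 23/12| = 49|x + 2| / (12·|x − 10|).
Restrict delta ≤ 6. Then |x + 2| < 6 gives |x − 10| = |(x + 2) + (-12)| ≥ 12 − 6 = 6.
Hence |(-6x + 11)/(x - 10) + 23/12| < 49|x + 2|/(12·6) = (49/72)|x + 2|, which is < eps once |x + 2| < (72/49)eps.
Take delta = min(6, (72/49)eps). Then 0 < |x + 2| < delta forces both bounds, so |(-6x + 11)/(x - 10) + 23/12| < eps.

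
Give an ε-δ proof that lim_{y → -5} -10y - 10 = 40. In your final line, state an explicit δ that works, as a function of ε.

δ = ε/10

Fix ε > 0. We need δ > 0 so that 0 < |y + 5| < δ implies |(-10y - 10) − 40| < ε.
|(-10y - 10) − 40| = |-10y - 50| = 10|y + 5|.
Thus it suffices that |y + 5| < ε/10.
Choosing δ = ε/10 gives |(-10y - 10) − 40| = 10|y + 5| < ε whenever |y + 5| < δ.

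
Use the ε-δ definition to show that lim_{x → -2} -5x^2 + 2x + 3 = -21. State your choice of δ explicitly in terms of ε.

Fix ε > 0. We want δ > 0 such that 0 < |x + 2| < δ implies |(-5x^2 + 2x + 3) + 21| < ε.
(-5x^2 + 2x + 3) + 21 = -5x^2 + 2x + 24 = (x + 2)(-5x + 12).
So |(-5x^2 + 2x + 3) + 21| = |x + 2|·|-5x + 12|.
Assume first that |x + 2| < 2, so |x| < 4. Then |-5x + 12| ≤ 5·4 + 12 = 32.
Hence |(-5x^2 + 2x + 3) + 21| ≤ 32|x + 2| < ε provided |x + 2| < ε/32.
Take δ = min(2, ε/32). Then 0 < |x + 2| < δ gives both |x + 2| < 2 and |x + 2| < ε/32, so |(-5x^2 + 2x + 3) + 21| < ε.

δ = min(2, ε/32)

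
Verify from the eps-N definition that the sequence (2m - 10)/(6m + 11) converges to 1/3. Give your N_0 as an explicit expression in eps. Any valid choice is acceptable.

N_0 = (41/18)/eps

Let eps > 0 be given. For m ≥ 1, |(2m - 10)/(6m + 11) − (1/3)| = |-82|/(6(6m + 11)) = 82/(6(6m + 11)).
Since 6m + 11 ≥ 6m for m ≥ 1, this is ≤ 82/(6·6m) = (41/18)/m.
So |(2m - 10)/(6m + 11) − (1/3)| < eps whenever m > (41/18)/eps.
Take N_0 = (41/18)/eps. If m > N_0 then |(2m - 10)/(6m + 11) − (1/3)| ≤ (41/18)/m < eps.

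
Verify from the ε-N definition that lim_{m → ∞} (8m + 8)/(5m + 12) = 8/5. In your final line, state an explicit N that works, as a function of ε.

N = (56/25)/ε

Let ε > 0 be given. For m ≥ 1, |(8m + 8)/(5m + 12) − (8/5)| = |-56|/(5(5m + 12)) = 56/(5(5m + 12)).
Since 5m + 12 ≥ 5m for m ≥ 1, this is ≤ 56/(5·5m) = (56/25)/m.
So |(8m + 8)/(5m + 12) − (8/5)| < ε whenever m > (56/25)/ε.
Take N = (56/25)/ε. If m > N then |(8m + 8)/(5m + 12) − (8/5)| ≤ (56/25)/m < ε.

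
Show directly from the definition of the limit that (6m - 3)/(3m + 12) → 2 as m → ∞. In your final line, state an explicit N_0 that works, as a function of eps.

Let eps > 0. For m ≥ 1, |(6m - 3)/(3m + 12) − 2| = |-81|/(3(3m + 12)) = 81/(3(3m + 12)).
Since 3m + 12 ≥ 3m for m ≥ 1, this is ≤ 81/(3·3m) = 9/m.
So |(6m - 3)/(3m + 12) − 2| < eps whenever m > 9/eps.
Take N_0 = 9/eps. If m > N_0 then |(6m - 3)/(3m + 12) − 2| ≤ 9/m < eps.

N_0 = 9/eps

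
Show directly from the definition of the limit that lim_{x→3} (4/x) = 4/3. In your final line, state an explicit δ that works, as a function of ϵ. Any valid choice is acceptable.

δ = min(3/2, (9/8)ϵ)

Fix ϵ > 0. We seek δ > 0 such that 0 < |x − 3| < δ implies |4/x − (4/3)| < ϵ.
|4/x − (4/3)| = 4·|3 − x|/(3·|x|) = 4|x − 3|/(3|x|).
Require δ ≤ 3/2 so that |x| > 3 − 3/2 = 3/2, hence 3|x| > 9/2.
Then |4/x − (4/3)| < 4|x − 3|/(9/2), which is < ϵ when |x − 3| < (9/8)ϵ.
Take δ = min(3/2, (9/8)ϵ). Then 0 < |x − 3| < δ gives both |x − 3| < 3/2 and |x − 3| < (9/8)ϵ, so |4/x − (4/3)| < ϵ.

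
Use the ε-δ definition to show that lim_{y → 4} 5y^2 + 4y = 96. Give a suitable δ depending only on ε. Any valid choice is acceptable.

Let ε > 0. We want δ > 0 such that 0 < |y − 4| < δ implies |(5y^2 + 4y) − 96| < ε.
(5y^2 + 4y) − 96 = 5y^2 + 4y - 96 = (y − 4)(5y + 24).
So |(5y^2 + 4y) − 96| = |y − 4|·|5y + 24|.
Assume first that |y − 4| < 1, so |y| < 5. Then |5y + 24| ≤ 5·5 + 24 = 49.
Hence |(5y^2 + 4y) − 96| ≤ 49|y − 4| < ε provided |y − 4| < ε/49.
Choosing δ = min(1, ε/49) ensures both conditions, hence |(5y^2 + 4y) − 96| < ε.

δ = min(1, ε/49)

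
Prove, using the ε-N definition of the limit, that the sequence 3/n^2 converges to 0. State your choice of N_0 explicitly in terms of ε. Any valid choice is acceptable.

N_0 = (3/ε)^{1/2}

Let ε > 0. For n ≥ 1, |3/n^2 − 0| = 3/n^2.
3/n^2 < ε ⇔ n^2 > 3/ε ⇔ n > (3/ε)^{1/2}.
Take N_0 = (3/ε)^{1/2}. Then n > N_0 implies 3/n^2 < ε.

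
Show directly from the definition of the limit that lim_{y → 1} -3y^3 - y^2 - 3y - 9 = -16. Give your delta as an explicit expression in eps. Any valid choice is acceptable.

Let eps > 0. We want delta > 0 such that 0 < |y − 1| < delta implies |(-3y^3 - y^2 - 3y - 9) + 16| < eps.
(-3y^3 - y^2 - 3y - 9) + 16 = -3y^3 - y^2 - 3y + 7 = (y − 1)(-3y^2 - 4y - 7).
So |(-3y^3 - y^2 - 3y - 9) + 16| = |y − 1|·|-3y^2 - 4y - 7|.
Require delta ≤ 2. Then |y − 1| < 2 gives |y| < 3, and by the triangle inequality |-3y^2 - 4y - 7| ≤ 3·3^2 + 4·3 + 7 = 46.
Hence |(-3y^3 - y^2 - 3y - 9) + 16| ≤ 46|y − 1| < eps provided |y − 1| < eps/46.
Take delta = min(2, eps/46). Then 0 < |y − 1| < delta gives both |y − 1| < 2 and |y − 1| < eps/46, so |(-3y^3 - y^2 - 3y - 9) + 16| < eps.

delta = min(2, eps/46)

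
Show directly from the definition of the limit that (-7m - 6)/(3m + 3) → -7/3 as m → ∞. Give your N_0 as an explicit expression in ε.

N_0 = (1/3)/ε

Fix ε > 0. For m ≥ 1, |(-7m - 6)/(3m + 3) + 7/3| = |3|/(3(3m + 3)) = 3/(3(3m + 3)).
Since 3m + 3 ≥ 3m for m ≥ 1, this is ≤ 3/(3·3m) = (1/3)/m.
So |(-7m - 6)/(3m + 3) + 7/3| < ε whenever m > (1/3)/ε.
Take N_0 = (1/3)/ε. If m > N_0 then |(-7m - 6)/(3m + 3) + 7/3| ≤ (1/3)/m < ε.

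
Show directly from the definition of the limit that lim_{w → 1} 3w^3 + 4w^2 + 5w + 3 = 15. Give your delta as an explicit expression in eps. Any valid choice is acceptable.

Fix eps > 0. We want delta > 0 such that 0 < |w − 1| < delta implies |(3w^3 + 4w^2 + 5w + 3) − 15| < eps.
(3w^3 + 4w^2 + 5w + 3) − 15 = 3w^3 + 4w^2 + 5w - 12 = (w − 1)(3w^2 + 7w + 12).
So |(3w^3 + 4w^2 + 5w + 3) − 15| = |w − 1|·|3w^2 + 7w + 12|.
Assume first that |w − 1| < 2, so |w| < 3. Then |3w^2 + 7w + 12| ≤ 3·3^2 + 7·3 + 12 = 60.
Hence |(3w^3 + 4w^2 + 5w + 3) − 15| ≤ 60|w − 1| < eps provided |w − 1| < eps/60.
Choosing delta = min(2, eps/60) ensures both conditions, hence |(3w^3 + 4w^2 + 5w + 3) − 15| < eps.

delta = min(2, eps/60)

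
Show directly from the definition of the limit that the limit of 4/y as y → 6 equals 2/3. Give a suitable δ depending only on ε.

Let ε > 0. We seek δ > 0 such that 0 < |y − 6| < δ implies |4/y − (2/3)| < ε.
|4/y − (2/3)| = 4·|6 − y|/(6·|y|) = 4|y − 6|/(6|y|).
Restrict δ ≤ 3. Then |y − 6| < 3 gives |y| > 3, so 6|y| > 18.
Then |4/y − (2/3)| < 4|y − 6|/18, which is < ε when |y − 6| < (9/2)ε.
Take δ = min(3, (9/2)ε). Then 0 < |y − 6| < δ gives both |y − 6| < 3 and |y − 6| < (9/2)ε, so |4/y − (2/3)| < ε.

δ = min(3, (9/2)ε)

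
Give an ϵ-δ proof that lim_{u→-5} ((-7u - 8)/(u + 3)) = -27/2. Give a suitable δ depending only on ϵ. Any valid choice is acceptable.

δ = min(1, (2/13)ϵ)

Let ϵ > 0 be given. We want δ > 0 with 0 < |u + 5| < δ ⇒ |(-7u - 8)/(u + 3) + 27/2| < ϵ.
Combining over a common denominator, (-7u - 8)/(u + 3) + 27/2 = [(-7u - 8)·(-2) − 27·(u + 3)] / [(-2)·(u + 3)] = -13(u + 5) / ((-2)(u + 3)).
So |(-7u - 8)/(u + 3) + 27/2| = 13|u + 5| / (2·|u + 3|).
Restrict δ ≤ 1. Then |u + 5| < 1 gives |u + 3| = |(u + 5) + (-2)| ≥ 2 − 1 = 1.
Hence |(-7u - 8)/(u + 3) + 27/2| < 13|u + 5|/(2·1) = (13/2)|u + 5|, which is < ϵ once |u + 5| < (2/13)ϵ.
Take δ = min(1, (2/13)ϵ). Then 0 < |u + 5| < δ forces both bounds, so |(-7u - 8)/(u + 3) + 27/2| < ϵ.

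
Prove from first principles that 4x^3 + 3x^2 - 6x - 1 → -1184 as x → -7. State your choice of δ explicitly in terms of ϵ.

δ = min(1, ϵ/625)

Let ϵ > 0 be given. We want δ > 0 such that 0 < |x + 7| < δ implies |(4x^3 + 3x^2 - 6x - 1) + 1184| < ϵ.
(4x^3 + 3x^2 - 6x - 1) + 1184 = 4x^3 + 3x^2 - 6x + 1183 = (x + 7)(4x^2 - 25x + 169).
So |(4x^3 + 3x^2 - 6x - 1) + 1184| = |x + 7|·|4x^2 - 25x + 169|.
Require δ ≤ 1. Then |x + 7| < 1 gives |x| < 8, and by the triangle inequality |4x^2 - 25x + 169| ≤ 4·8^2 + 25·8 + 169 = 625.
Hence |(4x^3 + 3x^2 - 6x - 1) + 1184| ≤ 625|x + 7| < ϵ provided |x + 7| < ϵ/625.
Take δ = min(1, ϵ/625). Then 0 < |x + 7| < δ gives both |x + 7| < 1 and |x + 7| < ϵ/625, so |(4x^3 + 3x^2 - 6x - 1) + 1184| < ϵ.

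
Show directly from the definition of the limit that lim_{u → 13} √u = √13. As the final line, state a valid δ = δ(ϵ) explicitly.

Let ϵ > 0. We want δ > 0 such that 0 < |u − 13| < δ implies |√u − √13| < ϵ.
Multiplying by the conjugate, |√u − √13| = |u − 13|/(√u + √13).
Restrict δ ≤ 13 so that |u − 13| < 13 forces u > 0, and then √u + √13 > √13.
Hence |√u − √13| < |u − 13|/√13, which is < ϵ once |u − 13| < √13·ϵ.
Take δ = min(13, √13·ϵ). If 0 < |u − 13| < δ then u > 0 and |√u − √13| < |u − 13|/√13 < ϵ.

δ = min(13, √13·ϵ)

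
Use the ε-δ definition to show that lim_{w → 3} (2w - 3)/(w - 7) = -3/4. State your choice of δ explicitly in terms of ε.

δ = min(2, (8/11)ε)

Fix ε > 0. We want δ > 0 with 0 < |w − 3| < δ ⇒ |(2w - 3)/(w - 7) + 3/4| < ε.
Combining over a common denominator, (2w - 3)/(w - 7) + 3/4 = [(2w - 3)·(-4) − 3·(w - 7)] / [(-4)·(w - 7)] = -11(w − 3) / ((-4)(w - 7)).
So |(2w - 3)/(w - 7) + 3/4| = 11|w − 3| / (4·|w − 7|).
Restrict δ ≤ 2. Then |w − 3| < 2 gives |w − 7| = |(w − 3) + (-4)| ≥ 4 − 2 = 2.
Hence |(2w - 3)/(w - 7) + 3/4| < 11|w − 3|/(4·2) = (11/8)|w − 3|, which is < ε once |w − 3| < (8/11)ε.
Take δ = min(2, (8/11)ε). Then 0 < |w − 3| < δ forces both bounds, so |(2w - 3)/(w - 7) + 3/4| < ε.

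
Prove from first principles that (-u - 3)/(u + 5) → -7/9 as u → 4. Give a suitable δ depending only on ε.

Suppose ε > 0. We want δ > 0 with 0 < |u − 4| < δ ⇒ |(-u - 3)/(u + 5) + 7/9| < ε.
Combining over a common denominator, (-u - 3)/(u + 5) + 7/9 = [(-u - 3)·9 − (-7)·(u + 5)] / [9·(u + 5)] = -2(u − 4) / (9(u + 5)).
So |(-u - 3)/(u + 5) + 7/9| = 2|u − 4| / (9·|u + 5|).
Require δ ≤ 9/2, so |u + 5| ≥ |9| − |u − 4| > 9 − 9/2 = 9/2.
Hence |(-u - 3)/(u + 5) + 7/9| < 2|u − 4|/(9·(9/2)) = (4/81)|u − 4|, which is < ε once |u − 4| < (81/4)ε.
Take δ = min(9/2, (81/4)ε). Then 0 < |u − 4| < δ forces both bounds, so |(-u - 3)/(u + 5) + 7/9| < ε.

δ = min(9/2, (81/4)ε)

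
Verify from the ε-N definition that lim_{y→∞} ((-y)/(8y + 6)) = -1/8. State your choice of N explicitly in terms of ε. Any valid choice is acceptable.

N = (3/32)/ε

Let ε > 0. We seek N > 0 such that y > N implies |(-y)/(8y + 6) + 1/8| < ε.
(-y)/(8y + 6) + 1/8 = (8(-y) − (-1)(8y + 6)) / (8(8y + 6)) = 6/(8(8y + 6)).
For y > 0 we have 8y + 6 > 8y, so |(-y)/(8y + 6) + 1/8| = 6/(8(8y + 6)) < 6/(8·8y) = (3/32)/y.
Thus |(-y)/(8y + 6) + 1/8| < ε whenever y > (3/32)/ε.
Take N = (3/32)/ε. If y > N then |(-y)/(8y + 6) + 1/8| < (3/32)/y < ε.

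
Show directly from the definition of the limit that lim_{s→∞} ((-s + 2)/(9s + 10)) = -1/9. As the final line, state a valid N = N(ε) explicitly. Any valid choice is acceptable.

N = (28/81)/ε

Let ε > 0. We seek N > 0 such that s > N implies |(-s + 2)/(9s + 10) + 1/9| < ε.
(-s + 2)/(9s + 10) + 1/9 = (9(-s + 2) − (-1)(9s + 10)) / (9(9s + 10)) = 28/(9(9s + 10)).
For s > 0 we have 9s + 10 > 9s, so |(-s + 2)/(9s + 10) + 1/9| = 28/(9(9s + 10)) < 28/(9·9s) = (28/81)/s.
Thus |(-s + 2)/(9s + 10) + 1/9| < ε whenever s > (28/81)/ε.
Take N = (28/81)/ε. If s > N then |(-s + 2)/(9s + 10) + 1/9| < (28/81)/s < ε.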